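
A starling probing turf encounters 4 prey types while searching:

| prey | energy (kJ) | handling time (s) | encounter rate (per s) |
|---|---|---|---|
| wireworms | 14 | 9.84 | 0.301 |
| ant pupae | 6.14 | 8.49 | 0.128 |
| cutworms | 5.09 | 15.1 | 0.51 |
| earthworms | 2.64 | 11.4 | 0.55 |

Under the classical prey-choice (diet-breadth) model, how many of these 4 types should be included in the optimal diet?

Rank by E/h (kJ/s): wireworms 1.42, ant pupae 0.723, cutworms 0.337, earthworms 0.232. Include each in turn until the next type's E/h falls below the running intake rate.
Rate on top 1: 1.064. ant pupae: 0.723 < 1.064 → exclude; stop.
Optimal diet: wireworms — 1 of 4 types.

1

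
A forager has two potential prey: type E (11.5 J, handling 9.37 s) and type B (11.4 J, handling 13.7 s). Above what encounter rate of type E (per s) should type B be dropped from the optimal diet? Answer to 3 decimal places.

Drop type B once their profitability E₂/h₂ falls below the rate achievable on type E alone: E₂/h₂ = λE₁/(1 + λh₁).
Solve for λ: λE₁h₂ = E₂(1 + λh₁) → λ(E₁h₂ − E₂h₁) = E₂ → λ = E₂/(E₁h₂ − E₂h₁).
λ = 11.4/(11.5×13.7 − 11.4×9.37) = 11.4/50.73 = 0.2247 per s.

0.225 per s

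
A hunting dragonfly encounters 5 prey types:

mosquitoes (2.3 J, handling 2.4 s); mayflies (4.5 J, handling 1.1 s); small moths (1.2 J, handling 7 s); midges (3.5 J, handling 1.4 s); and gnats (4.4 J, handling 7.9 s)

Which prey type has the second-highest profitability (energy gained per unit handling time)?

midges

Profitability E/h (J/s): mosquitoes = 2.3/2.4 = 0.958, mayflies = 4.5/1.1 = 4.09, small moths = 1.2/7 = 0.171, midges = 3.5/1.4 = 2.5, gnats = 4.4/7.9 = 0.557.
Ranked: mayflies > midges > mosquitoes > gnats > small moths.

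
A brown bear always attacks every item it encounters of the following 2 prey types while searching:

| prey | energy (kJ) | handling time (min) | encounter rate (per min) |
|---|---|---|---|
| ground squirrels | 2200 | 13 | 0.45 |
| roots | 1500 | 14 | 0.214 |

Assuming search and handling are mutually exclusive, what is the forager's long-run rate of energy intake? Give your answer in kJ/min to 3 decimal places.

Energy encountered per unit search time: 0.45×2200 + 0.214×1500 = 1311 kJ/min.
Handling time per unit search time: 0.45×13 + 0.214×14 = 8.846.
Rate = 1311/(1 + 8.846) = 133.2 kJ/min.

133.151 kJ/min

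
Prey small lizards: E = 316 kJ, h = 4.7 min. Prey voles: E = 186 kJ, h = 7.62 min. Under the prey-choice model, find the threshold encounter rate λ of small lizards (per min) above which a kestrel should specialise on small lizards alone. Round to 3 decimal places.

At the threshold, the rate on small lizards alone equals the profitability of voles: λ·316/(1 + λ·4.7) = 186/7.62 = 24.41.
Rearranging, λ(316 − 24.41×4.7) = 24.41, so λ = 24.41/201.3 = 0.1213 per min.

0.121 per min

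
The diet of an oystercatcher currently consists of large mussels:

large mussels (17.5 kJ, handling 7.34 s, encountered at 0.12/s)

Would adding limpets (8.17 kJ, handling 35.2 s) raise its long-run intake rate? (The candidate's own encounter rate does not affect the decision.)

No

Intake rate on the current diet: R = (0.12×17.5) / (1 + 0.12×7.34) = 2.1/1.881 = 1.117 kJ/s.
Profitability of limpets: 8.17/35.2 = 0.2321 kJ/s.
Since 0.2321 < R, time spent handling limpets is better spent searching.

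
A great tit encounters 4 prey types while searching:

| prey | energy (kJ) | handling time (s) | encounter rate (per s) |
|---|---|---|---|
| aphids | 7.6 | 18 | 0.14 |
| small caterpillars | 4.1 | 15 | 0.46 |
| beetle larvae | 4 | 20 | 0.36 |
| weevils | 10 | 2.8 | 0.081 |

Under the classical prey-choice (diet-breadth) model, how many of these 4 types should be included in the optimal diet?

Rank by E/h (kJ/s): weevils 3.57, aphids 0.422, small caterpillars 0.273, beetle larvae 0.2. Include each in turn until the next type's E/h falls below the running intake rate.
Rate on top 1: 0.6603. aphids: 0.422 < 0.6603 → exclude; stop.
Optimal diet: weevils — 1 of 4 types.

1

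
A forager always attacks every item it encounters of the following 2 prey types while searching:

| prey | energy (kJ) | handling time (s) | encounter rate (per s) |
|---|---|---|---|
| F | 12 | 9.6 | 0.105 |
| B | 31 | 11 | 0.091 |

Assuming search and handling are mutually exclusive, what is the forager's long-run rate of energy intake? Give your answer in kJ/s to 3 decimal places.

1.356 kJ/s

R = (0.105×12 + 0.091×31) / (1 + 0.105×9.6 + 0.091×11) = 4.081/3.009 = 1.356 kJ/s.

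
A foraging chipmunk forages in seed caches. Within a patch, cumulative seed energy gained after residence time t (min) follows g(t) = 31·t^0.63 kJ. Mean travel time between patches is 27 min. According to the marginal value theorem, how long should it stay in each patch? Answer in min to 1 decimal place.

46.0 min

Optimal t* satisfies g'(t*) = g(t*)/(T + t*).
g'(t) = 0.63·31·t^-0.37. Setting 0.63·31·t^-0.37 = 31·t^0.63/(27+t) gives 0.63(27+t) = t, so 0.37·t = 0.63×27.
t* = 0.63×27/0.37 = 45.97 min.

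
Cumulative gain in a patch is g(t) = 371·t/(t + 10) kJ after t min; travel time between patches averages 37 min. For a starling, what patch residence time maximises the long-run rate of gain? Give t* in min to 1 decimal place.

19.2 min

By the marginal value theorem, leave when the instantaneous gain rate g'(t) equals the habitat-wide average g(t)/(T + t).
g'(t) = 371·10/(t + 10)². Setting 371·10/(t+10)² = 371t/[(t+10)(37+t)] gives 10(37+t) = t(t+10), so t² = 10×37 = 370.
t* = √370 = 19.24 min.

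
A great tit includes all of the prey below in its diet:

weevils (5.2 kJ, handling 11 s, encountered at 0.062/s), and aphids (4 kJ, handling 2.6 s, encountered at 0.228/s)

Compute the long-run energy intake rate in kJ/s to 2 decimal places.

0.54 kJ/s

R = Σλ_iE_i / (1 + Σλ_ih_i)
Numerator: 0.062×5.2 + 0.228×4 = 1.234
Denominator: 1 + 0.062×11 + 0.228×2.6 = 2.275
R = 1.234/2.275 = 0.5426 kJ/s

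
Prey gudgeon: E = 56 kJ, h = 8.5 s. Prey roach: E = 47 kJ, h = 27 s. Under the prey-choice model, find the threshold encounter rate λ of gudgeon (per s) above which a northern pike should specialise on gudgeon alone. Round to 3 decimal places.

0.042 per s

At the threshold, the rate on gudgeon alone equals the profitability of roach: λ·56/(1 + λ·8.5) = 47/27 = 1.741.
Rearranging, λ(56 − 1.741×8.5) = 1.741, so λ = 1.741/41.2 = 0.04225 per s.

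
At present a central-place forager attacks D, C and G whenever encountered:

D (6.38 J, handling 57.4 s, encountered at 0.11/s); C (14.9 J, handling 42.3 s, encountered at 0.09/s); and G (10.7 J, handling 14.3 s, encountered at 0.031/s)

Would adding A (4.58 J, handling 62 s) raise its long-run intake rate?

On D, C and G alone, R = ΣλE/(1+Σλh) = 2.374/11.56 = 0.2053 J/s.
Profitability of A: 4.58/62 = 0.07387 J/s.
Since 0.07387 < R, time spent handling A is better spent searching.

No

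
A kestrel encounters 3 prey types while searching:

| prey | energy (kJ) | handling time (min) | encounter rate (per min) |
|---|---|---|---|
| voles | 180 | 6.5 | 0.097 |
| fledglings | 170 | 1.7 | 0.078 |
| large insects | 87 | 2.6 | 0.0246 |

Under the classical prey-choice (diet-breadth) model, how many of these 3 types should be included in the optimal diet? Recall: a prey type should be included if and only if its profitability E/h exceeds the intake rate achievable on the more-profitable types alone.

3

Profitabilities (E/h, kJ/min): fledglings 100, large insects 33.5, voles 27.7. Add prey in this order while the next type's profitability exceeds the intake rate on those already taken.
Rate on top 1: 11.71. large insects: 33.5 > 11.71 → include.
Rate on top 2: 12.87. voles: 27.7 > 12.87 → include.
Optimal diet: fledglings, large insects, voles — 3 of 3 types.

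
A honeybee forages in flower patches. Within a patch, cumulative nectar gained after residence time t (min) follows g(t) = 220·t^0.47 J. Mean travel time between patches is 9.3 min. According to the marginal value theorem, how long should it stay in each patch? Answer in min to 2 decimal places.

8.25 min

Optimal t* satisfies g'(t*) = g(t*)/(T + t*).
g'(t) = 0.47·220·t^-0.53. Setting 0.47·220·t^-0.53 = 220·t^0.47/(9.3+t) gives 0.47(9.3+t) = t, so 0.53·t = 0.47×9.3.
t* = 0.47×9.3/0.53 = 8.247 min.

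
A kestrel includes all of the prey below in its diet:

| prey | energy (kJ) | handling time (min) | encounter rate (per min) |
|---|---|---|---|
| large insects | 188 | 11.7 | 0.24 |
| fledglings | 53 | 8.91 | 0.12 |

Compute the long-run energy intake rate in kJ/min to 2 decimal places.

10.56 kJ/min

Energy encountered per unit search time: 0.24×188 + 0.12×53 = 51.48 kJ/min.
Handling time per unit search time: 0.24×11.7 + 0.12×8.91 = 3.877.
Rate = 51.48/(1 + 3.877) = 10.56 kJ/min.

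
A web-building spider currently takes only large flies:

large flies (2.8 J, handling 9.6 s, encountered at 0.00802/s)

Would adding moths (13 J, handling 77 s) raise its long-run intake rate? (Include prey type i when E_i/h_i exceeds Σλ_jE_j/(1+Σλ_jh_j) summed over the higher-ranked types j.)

On large flies alone, R = ΣλE/(1+Σλh) = 0.02246/1.077 = 0.02085 J/s.
moths: E/h = 13/77 = 0.1688 J/s.
0.1688 > 0.02085, so adding moths raises the average — include it.

Yes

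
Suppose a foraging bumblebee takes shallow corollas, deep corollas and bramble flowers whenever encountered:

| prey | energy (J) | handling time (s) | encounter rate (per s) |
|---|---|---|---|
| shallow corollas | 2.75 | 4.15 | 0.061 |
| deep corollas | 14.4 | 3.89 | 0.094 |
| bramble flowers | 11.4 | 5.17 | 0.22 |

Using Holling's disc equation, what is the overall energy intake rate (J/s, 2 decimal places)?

R = (0.061×2.75 + 0.094×14.4 + 0.22×11.4) / (1 + 0.061×4.15 + 0.094×3.89 + 0.22×5.17) = 4.029/2.756 = 1.462 J/s.

1.46 J/s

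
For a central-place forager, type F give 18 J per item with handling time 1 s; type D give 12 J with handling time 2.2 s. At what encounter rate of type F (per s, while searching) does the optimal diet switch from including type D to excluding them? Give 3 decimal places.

0.435 per s

The zero-one rule: include type D iff E₂/h₂ > λE₁/(1+λh₁). Equality gives the switch point.
λE₁h₂ = E₂ + λE₂h₁ ⇒ λ = E₂/(E₁h₂ − E₂h₁) = 12/(39.6 − 12) = 0.4348 per s.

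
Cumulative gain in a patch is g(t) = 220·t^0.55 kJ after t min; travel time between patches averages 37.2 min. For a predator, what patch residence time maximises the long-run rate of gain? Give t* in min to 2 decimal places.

45.47 min

Optimal t* satisfies g'(t*) = g(t*)/(T + t*).
g'(t) = 0.55·220·t^-0.45. Setting 0.55·220·t^-0.45 = 220·t^0.55/(37.2+t) gives 0.55(37.2+t) = t, so 0.45·t = 0.55×37.2.
t* = 0.55×37.2/0.45 = 45.47 min.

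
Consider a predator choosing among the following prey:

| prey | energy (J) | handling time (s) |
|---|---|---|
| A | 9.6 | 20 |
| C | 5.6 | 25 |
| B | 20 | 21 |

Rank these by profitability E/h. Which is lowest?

In descending order of E/h:
B: 20/21 = 0.952 J/s
A: 9.6/20 = 0.48 J/s
C: 5.6/25 = 0.224 J/s

C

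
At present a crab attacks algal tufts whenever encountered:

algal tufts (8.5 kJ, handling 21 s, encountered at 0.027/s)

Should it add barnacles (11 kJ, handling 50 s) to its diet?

Current rate: (0.027×8.5)/(1 + 0.027×21) = 0.1465 kJ/s.
barnacles: E/h = 11/50 = 0.22 kJ/s.
0.22 > 0.1465, so adding barnacles raises the average — include it.

Yes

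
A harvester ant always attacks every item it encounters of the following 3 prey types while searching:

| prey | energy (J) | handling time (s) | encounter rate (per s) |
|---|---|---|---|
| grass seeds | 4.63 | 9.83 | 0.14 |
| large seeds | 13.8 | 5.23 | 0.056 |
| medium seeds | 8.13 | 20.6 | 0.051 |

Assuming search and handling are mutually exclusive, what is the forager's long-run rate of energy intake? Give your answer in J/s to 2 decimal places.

0.49 J/s

Energy encountered per unit search time: 0.14×4.63 + 0.056×13.8 + 0.051×8.13 = 1.836 J/s.
Handling time per unit search time: 0.14×9.83 + 0.056×5.23 + 0.051×20.6 = 2.72.
Rate = 1.836/(1 + 2.72) = 0.4935 J/s.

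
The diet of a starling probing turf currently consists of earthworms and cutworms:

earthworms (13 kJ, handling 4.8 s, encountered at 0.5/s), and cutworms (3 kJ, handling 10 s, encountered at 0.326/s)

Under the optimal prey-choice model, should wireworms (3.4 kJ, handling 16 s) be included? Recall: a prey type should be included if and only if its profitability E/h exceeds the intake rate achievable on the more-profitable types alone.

Intake rate on the current diet: R = (0.5×13 + 0.326×3) / (1 + 0.5×4.8 + 0.326×10) = 7.478/6.66 = 1.123 kJ/s.
wireworms: E/h = 3.4/16 = 0.2125 kJ/s.
Since 0.2125 < R, time spent handling wireworms is better spent searching.

No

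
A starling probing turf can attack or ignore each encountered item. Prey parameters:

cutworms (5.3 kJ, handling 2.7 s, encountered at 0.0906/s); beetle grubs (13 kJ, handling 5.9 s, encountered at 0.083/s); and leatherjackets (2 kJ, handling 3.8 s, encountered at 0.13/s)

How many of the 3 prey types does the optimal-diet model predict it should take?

2

E/h in descending order: beetle grubs 2.2, cutworms 1.96, leatherjackets 0.526 kJ/s. The optimal diet is the largest prefix of this list for which every included type satisfies E_i/h_i > R on the types above it.
Rate on top 1: 0.7243. cutworms: 1.96 > 0.7243 → include.
Rate on top 2: 0.899. leatherjackets: 0.526 < 0.899 → exclude; stop.
Optimal diet: beetle grubs, cutworms — 2 of 3 types.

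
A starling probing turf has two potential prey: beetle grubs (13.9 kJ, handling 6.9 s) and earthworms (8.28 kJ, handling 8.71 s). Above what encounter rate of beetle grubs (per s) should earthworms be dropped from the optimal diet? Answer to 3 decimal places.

Drop earthworms once their profitability E₂/h₂ falls below the rate achievable on beetle grubs alone: E₂/h₂ = λE₁/(1 + λh₁).
Solve for λ: λE₁h₂ = E₂(1 + λh₁) → λ(E₁h₂ − E₂h₁) = E₂ → λ = E₂/(E₁h₂ − E₂h₁).
λ = 8.28/(13.9×8.71 − 8.28×6.9) = 8.28/63.94 = 0.1295 per s.

0.130 per s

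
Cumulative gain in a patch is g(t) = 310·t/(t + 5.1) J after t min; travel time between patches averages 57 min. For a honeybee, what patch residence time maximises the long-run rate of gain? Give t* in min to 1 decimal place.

17.0 min

By the marginal value theorem, leave when the instantaneous gain rate g'(t) equals the habitat-wide average g(t)/(T + t).
g'(t) = 310·5.1/(t + 5.1)². Setting 310·5.1/(t+5.1)² = 310t/[(t+5.1)(57+t)] gives 5.1(57+t) = t(t+5.1), so t² = 5.1×57 = 290.7.
t* = √290.7 = 17.05 min.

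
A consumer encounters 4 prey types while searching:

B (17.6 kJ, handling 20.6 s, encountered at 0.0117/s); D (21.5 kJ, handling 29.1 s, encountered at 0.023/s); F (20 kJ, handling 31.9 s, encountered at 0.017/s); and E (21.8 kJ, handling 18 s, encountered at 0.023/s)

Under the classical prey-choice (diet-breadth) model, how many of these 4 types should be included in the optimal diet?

E/h in descending order: E 1.21, B 0.854, D 0.739, F 0.627 kJ/s. The optimal diet is the largest prefix of this list for which every included type satisfies E_i/h_i > R on the types above it.
Rate on top 1: 0.3546. B: 0.854 > 0.3546 → include.
Rate on top 2: 0.4274. D: 0.739 > 0.4274 → include.
Rate on top 3: 0.5171. F: 0.627 > 0.5171 → include.
Optimal diet: E, B, D, F — 4 of 4 types.

4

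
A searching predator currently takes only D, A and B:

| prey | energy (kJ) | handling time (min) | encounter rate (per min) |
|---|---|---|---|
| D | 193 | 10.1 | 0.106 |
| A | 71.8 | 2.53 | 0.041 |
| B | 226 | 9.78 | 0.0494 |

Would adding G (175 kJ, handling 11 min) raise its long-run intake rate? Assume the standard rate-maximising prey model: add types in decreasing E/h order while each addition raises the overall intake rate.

Current rate: (0.106×193 + 0.041×71.8 + 0.0494×226)/(1 + 0.106×10.1 + 0.041×2.53 + 0.0494×9.78) = 13.01 kJ/min.
Profitability of G: 175/11 = 15.91 kJ/min.
15.91 > 13.01, so adding G raises the average — include it.

Yes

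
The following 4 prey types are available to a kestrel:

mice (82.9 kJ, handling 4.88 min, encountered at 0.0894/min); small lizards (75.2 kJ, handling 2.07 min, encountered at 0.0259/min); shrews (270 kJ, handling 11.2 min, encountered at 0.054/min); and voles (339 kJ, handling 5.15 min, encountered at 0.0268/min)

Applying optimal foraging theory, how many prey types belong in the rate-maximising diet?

4

Rank by E/h (kJ/min): voles 65.8, small lizards 36.3, shrews 24.1, mice 17. Include each in turn until the next type's E/h falls below the running intake rate.
Rate on top 1: 7.983. small lizards: 36.3 > 7.983 → include.
Rate on top 2: 9.259. shrews: 24.1 > 9.259 → include.
Rate on top 3: 14.26. mice: 17 > 14.26 → include.
Optimal diet: voles, small lizards, shrews, mice — 4 of 4 types.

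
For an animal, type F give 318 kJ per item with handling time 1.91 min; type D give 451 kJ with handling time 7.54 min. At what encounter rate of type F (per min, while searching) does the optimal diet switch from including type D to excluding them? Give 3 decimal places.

0.294 per min

Drop type D once their profitability E₂/h₂ falls below the rate achievable on type F alone: E₂/h₂ = λE₁/(1 + λh₁).
Solve for λ: λE₁h₂ = E₂(1 + λh₁) → λ(E₁h₂ − E₂h₁) = E₂ → λ = E₂/(E₁h₂ − E₂h₁).
λ = 451/(318×7.54 − 451×1.91) = 451/1536 = 0.2936 per min.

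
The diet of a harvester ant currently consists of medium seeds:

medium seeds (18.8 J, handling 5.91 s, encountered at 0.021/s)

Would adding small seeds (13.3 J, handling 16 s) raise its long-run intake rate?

Yes

Current rate: (0.021×18.8)/(1 + 0.021×5.91) = 0.3512 J/s.
Profitability of small seeds: 13.3/16 = 0.8313 J/s.
Since 0.8313 > R, including small seeds increases the long-run rate.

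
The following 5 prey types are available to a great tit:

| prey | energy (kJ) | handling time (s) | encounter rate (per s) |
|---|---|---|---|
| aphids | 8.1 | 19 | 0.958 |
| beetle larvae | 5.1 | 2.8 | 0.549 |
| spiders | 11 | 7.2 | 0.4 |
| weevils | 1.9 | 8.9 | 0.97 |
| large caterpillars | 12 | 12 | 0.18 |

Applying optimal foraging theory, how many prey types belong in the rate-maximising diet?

2

E/h in descending order: beetle larvae 1.82, spiders 1.53, large caterpillars 1, aphids 0.426, weevils 0.213 kJ/s. The optimal diet is the largest prefix of this list for which every included type satisfies E_i/h_i > R on the types above it.
Rate on top 1: 1.104. spiders: 1.53 > 1.104 → include.
Rate on top 2: 1.329. large caterpillars: 1 < 1.329 → exclude; stop.
Optimal diet: beetle larvae, spiders — 2 of 5 types.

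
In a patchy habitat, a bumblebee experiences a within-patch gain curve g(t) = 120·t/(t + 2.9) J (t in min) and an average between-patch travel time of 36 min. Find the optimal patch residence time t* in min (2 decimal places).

Maximise g(t)/(T+t): set derivative to zero → g'(t)(T+t) = g(t).
g'(t) = 120·2.9/(t + 2.9)². Setting 120·2.9/(t+2.9)² = 120t/[(t+2.9)(36+t)] gives 2.9(36+t) = t(t+2.9), so t² = 2.9×36 = 104.4.
t* = √104.4 = 10.22 min.

10.22 min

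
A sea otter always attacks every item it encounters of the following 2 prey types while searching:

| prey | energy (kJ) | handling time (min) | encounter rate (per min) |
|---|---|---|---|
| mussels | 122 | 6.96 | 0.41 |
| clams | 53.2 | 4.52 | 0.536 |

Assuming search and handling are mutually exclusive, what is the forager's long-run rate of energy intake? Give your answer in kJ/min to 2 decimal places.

Energy encountered per unit search time: 0.41×122 + 0.536×53.2 = 78.54 kJ/min.
Handling time per unit search time: 0.41×6.96 + 0.536×4.52 = 5.276.
Rate = 78.54/(1 + 5.276) = 12.51 kJ/min.

12.51 kJ/min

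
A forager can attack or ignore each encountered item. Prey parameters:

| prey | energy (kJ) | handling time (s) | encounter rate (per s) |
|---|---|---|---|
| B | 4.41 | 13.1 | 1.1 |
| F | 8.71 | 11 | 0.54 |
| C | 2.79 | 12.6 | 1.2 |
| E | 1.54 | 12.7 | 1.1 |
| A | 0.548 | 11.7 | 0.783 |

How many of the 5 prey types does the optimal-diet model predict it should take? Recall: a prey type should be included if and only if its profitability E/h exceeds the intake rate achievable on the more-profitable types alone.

1

Profitabilities (E/h, kJ/s): F 0.792, B 0.337, C 0.221, E 0.121, A 0.0468. Add prey in this order while the next type's profitability exceeds the intake rate on those already taken.
Rate on top 1: 0.6777. B: 0.337 < 0.6777 → exclude; stop.
Optimal diet: F — 1 of 5 types.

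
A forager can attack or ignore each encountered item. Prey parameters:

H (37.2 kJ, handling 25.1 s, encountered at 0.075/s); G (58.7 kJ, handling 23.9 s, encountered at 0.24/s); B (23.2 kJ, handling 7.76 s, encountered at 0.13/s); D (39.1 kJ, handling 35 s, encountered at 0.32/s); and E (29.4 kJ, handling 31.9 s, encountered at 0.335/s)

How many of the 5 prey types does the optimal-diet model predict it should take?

Profitabilities (E/h, kJ/s): B 2.99, G 2.46, H 1.48, D 1.12, E 0.922. Add prey in this order while the next type's profitability exceeds the intake rate on those already taken.
Rate on top 1: 1.501. G: 2.46 > 1.501 → include.
Rate on top 2: 2.208. H: 1.48 < 2.208 → exclude; stop.
Optimal diet: B, G — 2 of 5 types.

2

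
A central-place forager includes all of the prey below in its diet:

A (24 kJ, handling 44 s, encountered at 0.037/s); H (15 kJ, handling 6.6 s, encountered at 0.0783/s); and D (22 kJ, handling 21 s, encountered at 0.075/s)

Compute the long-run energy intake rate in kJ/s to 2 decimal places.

R = Σλ_iE_i / (1 + Σλ_ih_i)
Numerator: 0.037×24 + 0.0783×15 + 0.075×22 = 3.712
Denominator: 1 + 0.037×44 + 0.0783×6.6 + 0.075×21 = 4.72
R = 3.712/4.72 = 0.7866 kJ/s

0.79 kJ/s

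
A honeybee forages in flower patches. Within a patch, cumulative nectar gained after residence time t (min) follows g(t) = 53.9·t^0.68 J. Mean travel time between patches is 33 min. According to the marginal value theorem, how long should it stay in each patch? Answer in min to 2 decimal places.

70.13 min

Optimal t* satisfies g'(t*) = g(t*)/(T + t*).
g'(t) = 0.68·53.9·t^-0.32. Setting 0.68·53.9·t^-0.32 = 53.9·t^0.68/(33+t) gives 0.68(33+t) = t, so 0.32·t = 0.68×33.
t* = 0.68×33/0.32 = 70.13 min.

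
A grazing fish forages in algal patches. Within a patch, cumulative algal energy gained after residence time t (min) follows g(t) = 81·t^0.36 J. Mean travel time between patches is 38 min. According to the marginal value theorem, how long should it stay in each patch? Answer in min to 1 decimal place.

21.4 min

By the marginal value theorem, leave when the instantaneous gain rate g'(t) equals the habitat-wide average g(t)/(T + t).
g'(t) = 0.36·81·t^-0.64. Setting 0.36·81·t^-0.64 = 81·t^0.36/(38+t) gives 0.36(38+t) = t, so 0.64·t = 0.36×38.
t* = 0.36×38/0.64 = 21.38 min.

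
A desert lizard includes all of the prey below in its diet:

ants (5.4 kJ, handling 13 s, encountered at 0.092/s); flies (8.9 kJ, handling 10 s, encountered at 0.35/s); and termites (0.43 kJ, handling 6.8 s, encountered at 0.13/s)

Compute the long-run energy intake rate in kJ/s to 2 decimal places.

R = Σλ_iE_i / (1 + Σλ_ih_i)
Numerator: 0.092×5.4 + 0.35×8.9 + 0.13×0.43 = 3.668
Denominator: 1 + 0.092×13 + 0.35×10 + 0.13×6.8 = 6.58
R = 3.668/6.58 = 0.5574 kJ/s

0.56 kJ/s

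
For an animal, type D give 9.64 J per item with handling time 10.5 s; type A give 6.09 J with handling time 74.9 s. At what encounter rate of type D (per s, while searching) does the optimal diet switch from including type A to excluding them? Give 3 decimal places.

Drop type A once their profitability E₂/h₂ falls below the rate achievable on type D alone: E₂/h₂ = λE₁/(1 + λh₁).
Solve for λ: λE₁h₂ = E₂(1 + λh₁) → λ(E₁h₂ − E₂h₁) = E₂ → λ = E₂/(E₁h₂ − E₂h₁).
λ = 6.09/(9.64×74.9 − 6.09×10.5) = 6.09/658.1 = 0.009254 per s.

0.009 per s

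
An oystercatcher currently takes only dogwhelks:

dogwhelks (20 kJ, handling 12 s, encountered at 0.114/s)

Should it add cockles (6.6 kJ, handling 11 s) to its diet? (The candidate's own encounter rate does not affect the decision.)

Intake rate on the current diet: R = (0.114×20) / (1 + 0.114×12) = 2.28/2.368 = 0.9628 kJ/s.
cockles: E/h = 6.6/11 = 0.6 kJ/s.
0.6 < 0.9628, so adding cockles would lower the average — exclude it.

No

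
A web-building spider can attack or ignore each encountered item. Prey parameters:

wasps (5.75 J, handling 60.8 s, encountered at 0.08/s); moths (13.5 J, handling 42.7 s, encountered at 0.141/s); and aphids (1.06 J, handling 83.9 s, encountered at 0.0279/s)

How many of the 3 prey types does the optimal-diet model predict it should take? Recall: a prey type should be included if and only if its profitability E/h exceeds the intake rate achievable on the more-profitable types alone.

1

Rank by E/h (J/s): moths 0.316, wasps 0.0946, aphids 0.0126. Include each in turn until the next type's E/h falls below the running intake rate.
Rate on top 1: 0.2711. wasps: 0.0946 < 0.2711 → exclude; stop.
Optimal diet: moths — 1 of 3 types.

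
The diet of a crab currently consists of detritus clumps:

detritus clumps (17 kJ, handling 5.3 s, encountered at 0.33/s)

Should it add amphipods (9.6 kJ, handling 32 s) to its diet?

Current rate: (0.33×17)/(1 + 0.33×5.3) = 2.041 kJ/s.
amphipods: E/h = 9.6/32 = 0.3 kJ/s.
0.3 < 2.041, so adding amphipods would lower the average — exclude it.

No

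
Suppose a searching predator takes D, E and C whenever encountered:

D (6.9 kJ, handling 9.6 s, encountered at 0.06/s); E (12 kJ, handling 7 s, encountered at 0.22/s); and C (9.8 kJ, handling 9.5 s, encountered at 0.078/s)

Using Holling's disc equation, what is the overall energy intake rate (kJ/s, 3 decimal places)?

0.990 kJ/s

Energy encountered per unit search time: 0.06×6.9 + 0.22×12 + 0.078×9.8 = 3.818 kJ/s.
Handling time per unit search time: 0.06×9.6 + 0.22×7 + 0.078×9.5 = 2.857.
Rate = 3.818/(1 + 2.857) = 0.99 kJ/s.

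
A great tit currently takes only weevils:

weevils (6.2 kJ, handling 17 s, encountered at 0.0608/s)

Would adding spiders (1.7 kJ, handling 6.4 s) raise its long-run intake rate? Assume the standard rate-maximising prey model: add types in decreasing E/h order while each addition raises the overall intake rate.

Yes

On weevils alone, R = ΣλE/(1+Σλh) = 0.377/2.034 = 0.1854 kJ/s.
Profitability of spiders: 1.7/6.4 = 0.2656 kJ/s.
Since 0.2656 > R, including spiders increases the long-run rate.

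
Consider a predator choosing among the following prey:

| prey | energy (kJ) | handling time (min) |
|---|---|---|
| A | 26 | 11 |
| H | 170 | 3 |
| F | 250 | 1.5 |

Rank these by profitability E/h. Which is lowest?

A

In descending order of E/h:
F: 250/1.5 = 167 kJ/min
H: 170/3 = 56.7 kJ/min
A: 26/11 = 2.36 kJ/min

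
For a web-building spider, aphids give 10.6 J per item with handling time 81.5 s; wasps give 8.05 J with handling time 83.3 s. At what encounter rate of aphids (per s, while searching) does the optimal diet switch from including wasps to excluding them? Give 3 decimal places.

The zero-one rule: include wasps iff E₂/h₂ > λE₁/(1+λh₁). Equality gives the switch point.
λE₁h₂ = E₂ + λE₂h₁ ⇒ λ = E₂/(E₁h₂ − E₂h₁) = 8.05/(883 − 656.1) = 0.03548 per s.

0.035 per s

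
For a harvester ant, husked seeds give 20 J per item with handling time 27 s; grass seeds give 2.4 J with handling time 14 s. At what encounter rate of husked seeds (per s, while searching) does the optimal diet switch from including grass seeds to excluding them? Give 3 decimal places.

At the threshold, the rate on husked seeds alone equals the profitability of grass seeds: λ·20/(1 + λ·27) = 2.4/14 = 0.1714.
Rearranging, λ(20 − 0.1714×27) = 0.1714, so λ = 0.1714/15.37 = 0.01115 per s.

0.011 per s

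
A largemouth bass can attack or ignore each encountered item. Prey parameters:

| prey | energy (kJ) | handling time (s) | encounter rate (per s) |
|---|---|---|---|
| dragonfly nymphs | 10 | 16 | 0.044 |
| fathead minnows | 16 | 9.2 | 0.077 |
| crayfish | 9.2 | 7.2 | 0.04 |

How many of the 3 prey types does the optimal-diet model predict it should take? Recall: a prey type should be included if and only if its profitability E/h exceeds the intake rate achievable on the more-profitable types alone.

2

Profitabilities (E/h, kJ/s): fathead minnows 1.74, crayfish 1.28, dragonfly nymphs 0.625. Add prey in this order while the next type's profitability exceeds the intake rate on those already taken.
Rate on top 1: 0.7211. crayfish: 1.28 > 0.7211 → include.
Rate on top 2: 0.8014. dragonfly nymphs: 0.625 < 0.8014 → exclude; stop.
Optimal diet: fathead minnows, crayfish — 2 of 3 types.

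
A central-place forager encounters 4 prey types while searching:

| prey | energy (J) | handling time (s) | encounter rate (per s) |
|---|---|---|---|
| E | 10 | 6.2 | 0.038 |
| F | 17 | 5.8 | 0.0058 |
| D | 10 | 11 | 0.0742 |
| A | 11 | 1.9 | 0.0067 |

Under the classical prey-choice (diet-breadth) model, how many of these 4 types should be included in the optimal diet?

E/h in descending order: A 5.79, F 2.93, E 1.61, D 0.909 J/s. The optimal diet is the largest prefix of this list for which every included type satisfies E_i/h_i > R on the types above it.
Rate on top 1: 0.07277. F: 2.93 > 0.07277 → include.
Rate on top 2: 0.1647. E: 1.61 > 0.1647 → include.
Rate on top 3: 0.4308. D: 0.909 > 0.4308 → include.
Optimal diet: A, F, E, D — 4 of 4 types.

4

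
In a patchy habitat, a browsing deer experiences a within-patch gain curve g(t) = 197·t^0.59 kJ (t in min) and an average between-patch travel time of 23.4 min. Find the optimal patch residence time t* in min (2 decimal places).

33.67 min

By the marginal value theorem, leave when the instantaneous gain rate g'(t) equals the habitat-wide average g(t)/(T + t).
g'(t) = 0.59·197·t^-0.41. Setting 0.59·197·t^-0.41 = 197·t^0.59/(23.4+t) gives 0.59(23.4+t) = t, so 0.41·t = 0.59×23.4.
t* = 0.59×23.4/0.41 = 33.67 min.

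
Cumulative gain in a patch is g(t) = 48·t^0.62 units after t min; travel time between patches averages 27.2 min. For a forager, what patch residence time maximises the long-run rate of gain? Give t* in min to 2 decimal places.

44.38 min

Optimal t* satisfies g'(t*) = g(t*)/(T + t*).
g'(t) = 0.62·48·t^-0.38. Setting 0.62·48·t^-0.38 = 48·t^0.62/(27.2+t) gives 0.62(27.2+t) = t, so 0.38·t = 0.62×27.2.
t* = 0.62×27.2/0.38 = 44.38 min.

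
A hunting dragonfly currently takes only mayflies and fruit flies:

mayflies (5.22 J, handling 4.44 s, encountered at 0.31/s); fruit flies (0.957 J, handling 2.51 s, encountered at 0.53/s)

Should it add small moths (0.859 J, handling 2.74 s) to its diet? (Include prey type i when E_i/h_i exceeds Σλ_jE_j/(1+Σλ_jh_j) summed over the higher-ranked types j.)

No

Intake rate on the current diet: R = (0.31×5.22 + 0.53×0.957) / (1 + 0.31×4.44 + 0.53×2.51) = 2.125/3.707 = 0.5734 J/s.
small moths: E/h = 0.859/2.74 = 0.3135 J/s.
Since 0.3135 < R, time spent handling small moths is better spent searching.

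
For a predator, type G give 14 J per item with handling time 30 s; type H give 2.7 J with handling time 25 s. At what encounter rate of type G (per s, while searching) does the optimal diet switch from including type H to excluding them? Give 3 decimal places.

0.010 per s

The zero-one rule: include type H iff E₂/h₂ > λE₁/(1+λh₁). Equality gives the switch point.
λE₁h₂ = E₂ + λE₂h₁ ⇒ λ = E₂/(E₁h₂ − E₂h₁) = 2.7/(350 − 81) = 0.01004 per s.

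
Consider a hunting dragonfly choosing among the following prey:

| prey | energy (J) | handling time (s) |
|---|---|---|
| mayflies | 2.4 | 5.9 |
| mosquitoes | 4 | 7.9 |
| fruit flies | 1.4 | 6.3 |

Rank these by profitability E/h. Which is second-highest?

mayflies

In descending order of E/h:
mosquitoes: 4/7.9 = 0.506 J/s
mayflies: 2.4/5.9 = 0.407 J/s
fruit flies: 1.4/6.3 = 0.222 J/s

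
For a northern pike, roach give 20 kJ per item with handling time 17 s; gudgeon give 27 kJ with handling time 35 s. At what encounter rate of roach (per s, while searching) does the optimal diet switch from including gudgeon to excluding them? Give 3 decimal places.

0.112 per s

At the threshold, the rate on roach alone equals the profitability of gudgeon: λ·20/(1 + λ·17) = 27/35 = 0.7714.
Rearranging, λ(20 − 0.7714×17) = 0.7714, so λ = 0.7714/6.886 = 0.112 per s.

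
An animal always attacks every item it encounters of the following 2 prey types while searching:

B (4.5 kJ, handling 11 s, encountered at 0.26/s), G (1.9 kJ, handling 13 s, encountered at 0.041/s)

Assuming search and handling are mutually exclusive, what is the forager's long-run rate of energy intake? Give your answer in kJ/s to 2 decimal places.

0.28 kJ/s

Energy encountered per unit search time: 0.26×4.5 + 0.041×1.9 = 1.248 kJ/s.
Handling time per unit search time: 0.26×11 + 0.041×13 = 3.393.
Rate = 1.248/(1 + 3.393) = 0.2841 kJ/s.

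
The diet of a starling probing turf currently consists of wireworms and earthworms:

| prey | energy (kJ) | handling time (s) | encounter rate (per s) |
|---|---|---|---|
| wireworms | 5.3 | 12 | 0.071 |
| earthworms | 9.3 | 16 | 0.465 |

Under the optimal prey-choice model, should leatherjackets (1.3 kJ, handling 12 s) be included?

No

On wireworms and earthworms alone, R = ΣλE/(1+Σλh) = 4.701/9.292 = 0.5059 kJ/s.
leatherjackets: E/h = 1.3/12 = 0.1083 kJ/s.
Since 0.1083 < R, time spent handling leatherjackets is better spent searching.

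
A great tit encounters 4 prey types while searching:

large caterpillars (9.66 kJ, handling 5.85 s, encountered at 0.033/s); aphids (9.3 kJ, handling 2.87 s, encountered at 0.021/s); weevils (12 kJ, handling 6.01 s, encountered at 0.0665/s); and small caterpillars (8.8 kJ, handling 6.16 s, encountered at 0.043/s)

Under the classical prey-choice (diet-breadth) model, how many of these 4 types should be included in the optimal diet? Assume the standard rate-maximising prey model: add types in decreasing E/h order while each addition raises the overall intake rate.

E/h in descending order: aphids 3.24, weevils 2, large caterpillars 1.65, small caterpillars 1.43 kJ/s. The optimal diet is the largest prefix of this list for which every included type satisfies E_i/h_i > R on the types above it.
Rate on top 1: 0.1842. weevils: 2 > 0.1842 → include.
Rate on top 2: 0.6804. large caterpillars: 1.65 > 0.6804 → include.
Rate on top 3: 0.7938. small caterpillars: 1.43 > 0.7938 → include.
Optimal diet: aphids, weevils, large caterpillars, small caterpillars — 4 of 4 types.

4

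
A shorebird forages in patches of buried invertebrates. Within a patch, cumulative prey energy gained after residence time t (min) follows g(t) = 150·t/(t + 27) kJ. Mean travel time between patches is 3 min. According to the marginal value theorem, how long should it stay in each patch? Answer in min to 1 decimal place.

9.0 min

Maximise g(t)/(T+t): set derivative to zero → g'(t)(T+t) = g(t).
g'(t) = 150·27/(t + 27)². Setting 150·27/(t+27)² = 150t/[(t+27)(3+t)] gives 27(3+t) = t(t+27), so t² = 27×3 = 81.
t* = √81 = 9 min.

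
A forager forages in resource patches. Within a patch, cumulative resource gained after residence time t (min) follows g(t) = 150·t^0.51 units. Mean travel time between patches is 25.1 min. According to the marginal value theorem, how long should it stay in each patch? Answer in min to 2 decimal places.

Maximise g(t)/(T+t): set derivative to zero → g'(t)(T+t) = g(t).
g'(t) = 0.51·150·t^-0.49. Setting 0.51·150·t^-0.49 = 150·t^0.51/(25.1+t) gives 0.51(25.1+t) = t, so 0.49·t = 0.51×25.1.
t* = 0.51×25.1/0.49 = 26.12 min.

26.12 min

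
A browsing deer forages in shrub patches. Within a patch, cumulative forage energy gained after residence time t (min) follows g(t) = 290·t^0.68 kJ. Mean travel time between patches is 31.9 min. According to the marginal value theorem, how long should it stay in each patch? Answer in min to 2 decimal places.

Optimal t* satisfies g'(t*) = g(t*)/(T + t*).
g'(t) = 0.68·290·t^-0.32. Setting 0.68·290·t^-0.32 = 290·t^0.68/(31.9+t) gives 0.68(31.9+t) = t, so 0.32·t = 0.68×31.9.
t* = 0.68×31.9/0.32 = 67.79 min.

67.79 min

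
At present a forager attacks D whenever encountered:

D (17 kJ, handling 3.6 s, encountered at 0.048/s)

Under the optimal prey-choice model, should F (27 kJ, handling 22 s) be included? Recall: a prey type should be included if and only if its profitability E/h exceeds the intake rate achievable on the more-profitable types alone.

Yes

Current rate: (0.048×17)/(1 + 0.048×3.6) = 0.6958 kJ/s.
F: E/h = 27/22 = 1.227 kJ/s.
1.227 > 0.6958, so adding F raises the average — include it.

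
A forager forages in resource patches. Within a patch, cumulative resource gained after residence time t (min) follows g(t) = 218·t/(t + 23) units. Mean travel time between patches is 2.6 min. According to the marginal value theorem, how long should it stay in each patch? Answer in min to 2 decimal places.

By the marginal value theorem, leave when the instantaneous gain rate g'(t) equals the habitat-wide average g(t)/(T + t).
g'(t) = 218·23/(t + 23)². Setting 218·23/(t+23)² = 218t/[(t+23)(2.6+t)] gives 23(2.6+t) = t(t+23), so t² = 23×2.6 = 59.8.
t* = √59.8 = 7.733 min.

7.73 min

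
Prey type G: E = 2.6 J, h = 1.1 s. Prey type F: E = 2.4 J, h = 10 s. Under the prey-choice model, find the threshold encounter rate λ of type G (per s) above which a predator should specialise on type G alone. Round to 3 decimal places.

0.103 per s

At the threshold, the rate on type G alone equals the profitability of type F: λ·2.6/(1 + λ·1.1) = 2.4/10 = 0.24.
Rearranging, λ(2.6 − 0.24×1.1) = 0.24, so λ = 0.24/2.336 = 0.1027 per s.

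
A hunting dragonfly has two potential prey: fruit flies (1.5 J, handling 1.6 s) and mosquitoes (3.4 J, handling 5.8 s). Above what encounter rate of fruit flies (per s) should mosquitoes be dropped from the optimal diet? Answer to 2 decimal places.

Drop mosquitoes once their profitability E₂/h₂ falls below the rate achievable on fruit flies alone: E₂/h₂ = λE₁/(1 + λh₁).
Solve for λ: λE₁h₂ = E₂(1 + λh₁) → λ(E₁h₂ − E₂h₁) = E₂ → λ = E₂/(E₁h₂ − E₂h₁).
λ = 3.4/(1.5×5.8 − 3.4×1.6) = 3.4/3.26 = 1.043 per s.

1.04 per s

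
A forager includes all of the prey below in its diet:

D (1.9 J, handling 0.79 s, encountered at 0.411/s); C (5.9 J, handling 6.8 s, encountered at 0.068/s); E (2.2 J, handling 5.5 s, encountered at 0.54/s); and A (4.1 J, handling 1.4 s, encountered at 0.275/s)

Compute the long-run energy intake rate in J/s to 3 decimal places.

0.680 J/s

Energy encountered per unit search time: 0.411×1.9 + 0.068×5.9 + 0.54×2.2 + 0.275×4.1 = 3.498 J/s.
Handling time per unit search time: 0.411×0.79 + 0.068×6.8 + 0.54×5.5 + 0.275×1.4 = 4.142.
Rate = 3.498/(1 + 4.142) = 0.6802 J/s.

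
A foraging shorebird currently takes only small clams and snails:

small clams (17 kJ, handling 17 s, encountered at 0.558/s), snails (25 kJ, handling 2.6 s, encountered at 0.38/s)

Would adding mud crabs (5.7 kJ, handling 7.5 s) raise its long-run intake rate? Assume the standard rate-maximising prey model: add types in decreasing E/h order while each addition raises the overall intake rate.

No

Current rate: (0.558×17 + 0.38×25)/(1 + 0.558×17 + 0.38×2.6) = 1.655 kJ/s.
mud crabs: E/h = 5.7/7.5 = 0.76 kJ/s.
Since 0.76 < R, time spent handling mud crabs is better spent searching.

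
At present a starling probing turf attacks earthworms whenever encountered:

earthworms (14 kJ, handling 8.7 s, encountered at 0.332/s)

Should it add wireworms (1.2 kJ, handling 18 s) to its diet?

No

Current rate: (0.332×14)/(1 + 0.332×8.7) = 1.195 kJ/s.
wireworms: E/h = 1.2/18 = 0.06667 kJ/s.
0.06667 < 1.195, so adding wireworms would lower the average — exclude it.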